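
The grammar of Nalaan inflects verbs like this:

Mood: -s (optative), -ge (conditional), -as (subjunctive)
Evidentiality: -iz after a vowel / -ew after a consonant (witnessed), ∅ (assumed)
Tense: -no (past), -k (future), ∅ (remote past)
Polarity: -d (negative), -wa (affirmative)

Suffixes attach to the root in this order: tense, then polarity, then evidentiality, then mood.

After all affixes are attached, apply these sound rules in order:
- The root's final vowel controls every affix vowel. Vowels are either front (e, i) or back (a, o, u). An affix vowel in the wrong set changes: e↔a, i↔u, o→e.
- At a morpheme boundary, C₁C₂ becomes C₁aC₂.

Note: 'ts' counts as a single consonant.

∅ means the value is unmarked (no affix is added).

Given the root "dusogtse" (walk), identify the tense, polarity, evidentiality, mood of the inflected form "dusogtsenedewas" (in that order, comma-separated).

past, negative, witnessed, optative

Segment: dusogtse-no-d-ew-s.
tense: -no → past.
polarity: -d → negative.
evidentiality: -iz/ew → witnessed.
mood: -s → optative.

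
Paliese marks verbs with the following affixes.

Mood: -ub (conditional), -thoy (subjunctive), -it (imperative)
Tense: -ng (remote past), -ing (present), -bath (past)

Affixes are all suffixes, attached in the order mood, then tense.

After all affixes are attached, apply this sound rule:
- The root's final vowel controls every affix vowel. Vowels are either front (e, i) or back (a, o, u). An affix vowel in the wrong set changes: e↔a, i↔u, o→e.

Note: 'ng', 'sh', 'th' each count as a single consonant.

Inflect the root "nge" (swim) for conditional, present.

ngeibing

Attach mood conditional -ub → ngeub.
Attach tense present -ing → ngeubing.
Apply vowel harmony: ngeubing → ngeibing.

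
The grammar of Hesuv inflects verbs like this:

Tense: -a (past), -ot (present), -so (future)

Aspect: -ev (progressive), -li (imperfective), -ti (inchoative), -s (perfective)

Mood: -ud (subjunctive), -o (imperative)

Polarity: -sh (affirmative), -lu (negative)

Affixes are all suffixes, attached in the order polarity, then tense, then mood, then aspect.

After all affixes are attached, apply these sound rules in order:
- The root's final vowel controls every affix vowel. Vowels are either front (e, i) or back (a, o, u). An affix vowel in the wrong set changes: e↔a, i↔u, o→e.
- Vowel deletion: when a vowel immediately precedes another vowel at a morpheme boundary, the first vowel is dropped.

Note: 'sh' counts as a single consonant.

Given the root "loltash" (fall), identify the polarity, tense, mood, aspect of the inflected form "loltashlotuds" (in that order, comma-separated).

Segment: loltash-lu-ot-ud-s.
polarity: -lu → negative.
tense: -ot → present.
mood: -ud → subjunctive.
aspect: -s → perfective.

negative, present, subjunctive, perfective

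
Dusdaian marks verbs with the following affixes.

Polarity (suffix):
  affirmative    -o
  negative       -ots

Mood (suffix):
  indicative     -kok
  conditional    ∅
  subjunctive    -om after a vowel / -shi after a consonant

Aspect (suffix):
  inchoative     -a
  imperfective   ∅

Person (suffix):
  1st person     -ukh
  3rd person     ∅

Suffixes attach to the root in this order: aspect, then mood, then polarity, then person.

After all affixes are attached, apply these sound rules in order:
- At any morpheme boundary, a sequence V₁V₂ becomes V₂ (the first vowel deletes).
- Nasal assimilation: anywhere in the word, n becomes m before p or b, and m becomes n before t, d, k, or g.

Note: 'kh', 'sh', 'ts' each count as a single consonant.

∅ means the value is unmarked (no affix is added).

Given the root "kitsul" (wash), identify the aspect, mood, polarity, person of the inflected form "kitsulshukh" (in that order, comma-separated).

imperfective, subjunctive, affirmative, 1st person

Segment: kitsul-shi-o-ukh.
aspect: ∅ → imperfective.
mood: -om/shi → subjunctive.
polarity: -o → affirmative.
person: -ukh → 1st person.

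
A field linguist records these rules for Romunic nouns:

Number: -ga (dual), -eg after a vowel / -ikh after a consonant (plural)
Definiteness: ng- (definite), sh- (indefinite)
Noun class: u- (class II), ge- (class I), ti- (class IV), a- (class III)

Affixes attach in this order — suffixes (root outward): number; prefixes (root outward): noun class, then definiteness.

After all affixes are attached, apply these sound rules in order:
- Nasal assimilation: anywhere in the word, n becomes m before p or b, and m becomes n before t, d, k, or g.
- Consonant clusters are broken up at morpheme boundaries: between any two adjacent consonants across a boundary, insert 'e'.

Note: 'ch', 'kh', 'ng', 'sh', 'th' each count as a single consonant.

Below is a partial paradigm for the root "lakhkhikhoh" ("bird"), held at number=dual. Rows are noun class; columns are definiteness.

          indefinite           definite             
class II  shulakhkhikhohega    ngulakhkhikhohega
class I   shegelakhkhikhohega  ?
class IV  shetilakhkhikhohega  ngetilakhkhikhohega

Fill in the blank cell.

Attach noun class class I ge- → gelakhkhikhoh.
Attach definiteness definite ng- → nggelakhkhikhoh.
Attach number dual -ga → nggelakhkhikhohga.
Nasal assimilation: no change.
Apply epenthesis: nggelakhkhikhohga → ngegelakhkhikhohega.

ngegelakhkhikhohega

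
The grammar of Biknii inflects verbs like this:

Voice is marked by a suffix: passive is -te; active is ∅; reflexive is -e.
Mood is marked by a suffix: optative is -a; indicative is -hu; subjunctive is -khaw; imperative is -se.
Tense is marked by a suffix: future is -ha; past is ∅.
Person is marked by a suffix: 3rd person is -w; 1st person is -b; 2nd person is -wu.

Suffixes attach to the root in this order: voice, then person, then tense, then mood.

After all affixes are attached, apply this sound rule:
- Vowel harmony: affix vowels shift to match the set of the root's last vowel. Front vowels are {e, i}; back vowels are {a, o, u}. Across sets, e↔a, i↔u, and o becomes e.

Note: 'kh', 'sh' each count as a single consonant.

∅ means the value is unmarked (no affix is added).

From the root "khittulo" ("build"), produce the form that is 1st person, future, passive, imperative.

Attach voice passive -te → khittulote.
Attach person 1st person -b → khittuloteb.
Attach tense future -ha → khittulotebha.
Attach mood imperative -se → khittulotebhase.
Apply vowel harmony: khittulotebhase → khittulotabhasa.

khittulotabhasa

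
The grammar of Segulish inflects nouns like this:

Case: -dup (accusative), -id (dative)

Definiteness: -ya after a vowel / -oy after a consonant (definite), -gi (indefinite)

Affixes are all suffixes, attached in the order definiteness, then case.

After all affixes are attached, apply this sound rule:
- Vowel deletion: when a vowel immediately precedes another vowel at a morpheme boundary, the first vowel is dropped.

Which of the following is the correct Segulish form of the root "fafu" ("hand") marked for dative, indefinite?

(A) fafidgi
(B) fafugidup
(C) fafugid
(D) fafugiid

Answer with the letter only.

Attach definiteness indefinite -gi → fafugi.
Attach case dative -id → fafugiid.
Apply vowel deletion: fafugiid → fafugid.
So the correct form is fafugid, option (C).
(A) fafidgi is wrong: it has the affixes in the wrong order.
(D) fafugiid is wrong: it fails to apply the sound rule(s).
(B) fafugidup is wrong: it uses accusative instead of dative for case.

C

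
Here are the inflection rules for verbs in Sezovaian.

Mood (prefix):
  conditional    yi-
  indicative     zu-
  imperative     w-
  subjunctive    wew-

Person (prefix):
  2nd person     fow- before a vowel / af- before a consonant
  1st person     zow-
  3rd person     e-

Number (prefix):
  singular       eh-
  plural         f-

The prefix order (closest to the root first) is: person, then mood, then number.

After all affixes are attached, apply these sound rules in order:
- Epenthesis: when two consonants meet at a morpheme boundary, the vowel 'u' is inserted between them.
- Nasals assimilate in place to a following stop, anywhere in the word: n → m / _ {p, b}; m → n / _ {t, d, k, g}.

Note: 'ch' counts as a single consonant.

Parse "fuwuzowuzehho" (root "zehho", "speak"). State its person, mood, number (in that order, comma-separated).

1st person, imperative, plural

Segment: f-w-zow-zehho.
person: zow- → 1st person.
mood: w- → imperative.
number: f- → plural.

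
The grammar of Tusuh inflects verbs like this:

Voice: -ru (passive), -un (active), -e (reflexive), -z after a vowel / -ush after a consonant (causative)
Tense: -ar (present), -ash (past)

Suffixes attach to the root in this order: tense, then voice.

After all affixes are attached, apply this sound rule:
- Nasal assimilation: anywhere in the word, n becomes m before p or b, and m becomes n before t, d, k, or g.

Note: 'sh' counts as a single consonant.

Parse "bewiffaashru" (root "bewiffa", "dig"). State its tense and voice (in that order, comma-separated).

past, passive

Segment: bewiffa-ash-ru.
tense: -ash → past.
voice: -ru → passive.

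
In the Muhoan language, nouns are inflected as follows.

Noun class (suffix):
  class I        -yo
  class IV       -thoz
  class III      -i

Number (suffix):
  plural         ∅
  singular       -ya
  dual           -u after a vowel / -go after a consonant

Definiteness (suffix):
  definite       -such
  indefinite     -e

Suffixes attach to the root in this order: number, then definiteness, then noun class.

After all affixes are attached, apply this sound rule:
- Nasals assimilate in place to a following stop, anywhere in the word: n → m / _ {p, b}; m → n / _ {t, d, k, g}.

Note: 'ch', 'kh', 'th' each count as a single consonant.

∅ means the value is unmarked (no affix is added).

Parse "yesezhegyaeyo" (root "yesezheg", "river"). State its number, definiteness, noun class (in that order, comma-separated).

Segment: yesezheg-ya-e-yo.
number: -ya → singular.
definiteness: -e → indefinite.
noun class: -yo → class I.

singular, indefinite, class I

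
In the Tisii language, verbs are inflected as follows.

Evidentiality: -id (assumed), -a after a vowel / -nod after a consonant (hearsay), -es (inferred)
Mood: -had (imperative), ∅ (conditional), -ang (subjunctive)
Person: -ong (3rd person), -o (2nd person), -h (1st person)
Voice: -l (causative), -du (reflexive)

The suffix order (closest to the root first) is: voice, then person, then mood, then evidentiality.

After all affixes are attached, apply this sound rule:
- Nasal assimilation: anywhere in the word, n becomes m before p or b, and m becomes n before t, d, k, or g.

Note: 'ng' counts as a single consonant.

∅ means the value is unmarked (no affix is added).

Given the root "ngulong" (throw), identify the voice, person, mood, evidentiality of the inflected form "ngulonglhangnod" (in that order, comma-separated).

Segment: ngulong-l-h-ang-nod.
voice: -l → causative.
person: -h → 1st person.
mood: -ang → subjunctive.
evidentiality: -a/nod → hearsay.

causative, 1st person, subjunctive, hearsay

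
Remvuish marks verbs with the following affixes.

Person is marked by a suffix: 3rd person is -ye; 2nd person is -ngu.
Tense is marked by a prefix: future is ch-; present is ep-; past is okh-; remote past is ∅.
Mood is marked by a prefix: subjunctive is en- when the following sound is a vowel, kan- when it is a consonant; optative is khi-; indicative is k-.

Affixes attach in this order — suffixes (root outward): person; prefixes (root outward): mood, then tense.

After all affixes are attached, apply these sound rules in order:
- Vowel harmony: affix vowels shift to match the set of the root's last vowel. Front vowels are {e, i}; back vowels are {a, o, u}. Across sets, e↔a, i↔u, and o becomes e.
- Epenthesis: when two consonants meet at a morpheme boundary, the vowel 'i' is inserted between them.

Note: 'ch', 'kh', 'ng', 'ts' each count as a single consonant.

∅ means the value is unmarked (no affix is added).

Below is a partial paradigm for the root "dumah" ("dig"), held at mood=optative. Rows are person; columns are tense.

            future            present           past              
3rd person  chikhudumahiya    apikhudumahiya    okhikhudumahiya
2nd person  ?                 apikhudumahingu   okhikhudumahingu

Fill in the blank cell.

chikhudumahingu

Attach mood optative khi- → khidumah.
Attach tense future ch- → chkhidumah.
Attach person 2nd person -ngu → chkhidumahngu.
Apply vowel harmony: chkhidumahngu → chkhudumahngu.
Apply epenthesis: chkhudumahngu → chikhudumahingu.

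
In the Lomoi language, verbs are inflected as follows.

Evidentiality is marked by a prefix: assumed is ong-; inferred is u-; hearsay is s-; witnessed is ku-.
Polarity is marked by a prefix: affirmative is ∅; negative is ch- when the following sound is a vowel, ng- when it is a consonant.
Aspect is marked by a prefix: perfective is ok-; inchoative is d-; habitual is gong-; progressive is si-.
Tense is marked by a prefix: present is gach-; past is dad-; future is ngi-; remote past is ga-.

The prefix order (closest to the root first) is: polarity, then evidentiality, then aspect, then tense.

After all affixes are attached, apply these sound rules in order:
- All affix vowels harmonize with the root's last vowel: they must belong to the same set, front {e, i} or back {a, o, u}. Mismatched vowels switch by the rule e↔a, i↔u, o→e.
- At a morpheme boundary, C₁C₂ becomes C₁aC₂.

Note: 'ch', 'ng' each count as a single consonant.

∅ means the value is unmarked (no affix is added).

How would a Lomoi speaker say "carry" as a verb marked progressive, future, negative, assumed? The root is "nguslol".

Attach polarity negative ng- (before consonant 'ng') → ngnguslol.
Attach evidentiality assumed ong- → ongngnguslol.
Attach aspect progressive si- → siongngnguslol.
Attach tense future ngi- → ngisiongngnguslol.
Apply vowel harmony: ngisiongngnguslol → ngusuongngnguslol.
Apply epenthesis: ngusuongngnguslol → ngusuonganganguslol.

ngusuonganganguslol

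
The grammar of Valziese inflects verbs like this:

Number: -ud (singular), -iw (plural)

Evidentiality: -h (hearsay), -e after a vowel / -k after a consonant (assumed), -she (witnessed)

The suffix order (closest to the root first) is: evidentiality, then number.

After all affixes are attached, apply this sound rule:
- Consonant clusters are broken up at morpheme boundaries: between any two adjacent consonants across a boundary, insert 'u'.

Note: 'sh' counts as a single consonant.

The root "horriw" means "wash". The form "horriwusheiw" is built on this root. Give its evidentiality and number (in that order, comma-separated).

Segment: horriw-she-iw.
evidentiality: -she → witnessed.
number: -iw → plural.

witnessed, plural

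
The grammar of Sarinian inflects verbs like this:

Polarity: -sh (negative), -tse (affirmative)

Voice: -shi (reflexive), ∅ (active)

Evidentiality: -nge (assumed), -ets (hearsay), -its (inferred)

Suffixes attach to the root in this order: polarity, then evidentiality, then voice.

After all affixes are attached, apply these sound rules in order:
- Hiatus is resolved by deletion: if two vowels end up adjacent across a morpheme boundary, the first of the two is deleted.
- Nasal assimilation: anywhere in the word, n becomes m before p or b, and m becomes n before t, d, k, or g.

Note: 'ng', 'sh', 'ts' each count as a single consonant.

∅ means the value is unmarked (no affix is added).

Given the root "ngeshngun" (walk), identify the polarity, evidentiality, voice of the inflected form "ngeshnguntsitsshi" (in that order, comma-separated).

Segment: ngeshngun-tse-its-shi.
polarity: -tse → affirmative.
evidentiality: -its → inferred.
voice: -shi → reflexive.

affirmative, inferred, reflexive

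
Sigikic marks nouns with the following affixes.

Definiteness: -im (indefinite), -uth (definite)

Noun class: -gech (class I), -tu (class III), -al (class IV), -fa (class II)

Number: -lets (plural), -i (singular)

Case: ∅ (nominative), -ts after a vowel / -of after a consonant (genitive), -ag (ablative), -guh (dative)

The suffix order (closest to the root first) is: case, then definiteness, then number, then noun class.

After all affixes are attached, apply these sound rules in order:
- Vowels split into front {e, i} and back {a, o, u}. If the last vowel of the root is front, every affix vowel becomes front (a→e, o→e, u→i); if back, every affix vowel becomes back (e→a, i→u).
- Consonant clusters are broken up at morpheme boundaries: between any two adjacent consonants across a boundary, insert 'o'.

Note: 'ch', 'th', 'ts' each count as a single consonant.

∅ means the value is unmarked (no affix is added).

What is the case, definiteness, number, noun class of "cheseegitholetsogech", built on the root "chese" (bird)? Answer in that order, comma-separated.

Segment: chese-ag-uth-lets-gech.
case: -ag → ablative.
definiteness: -uth → definite.
number: -lets → plural.
noun class: -gech → class I.

ablative, definite, plural, class I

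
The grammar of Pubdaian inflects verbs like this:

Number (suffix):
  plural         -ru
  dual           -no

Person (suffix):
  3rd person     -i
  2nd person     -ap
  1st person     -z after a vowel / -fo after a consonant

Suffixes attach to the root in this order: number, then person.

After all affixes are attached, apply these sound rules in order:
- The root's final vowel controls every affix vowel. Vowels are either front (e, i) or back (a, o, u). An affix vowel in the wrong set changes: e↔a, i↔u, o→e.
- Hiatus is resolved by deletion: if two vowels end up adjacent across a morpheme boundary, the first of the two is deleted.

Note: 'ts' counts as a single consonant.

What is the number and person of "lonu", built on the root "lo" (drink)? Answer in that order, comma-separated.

Segment: lo-no-i.
number: -no → dual.
person: -i → 3rd person.

dual, 3rd person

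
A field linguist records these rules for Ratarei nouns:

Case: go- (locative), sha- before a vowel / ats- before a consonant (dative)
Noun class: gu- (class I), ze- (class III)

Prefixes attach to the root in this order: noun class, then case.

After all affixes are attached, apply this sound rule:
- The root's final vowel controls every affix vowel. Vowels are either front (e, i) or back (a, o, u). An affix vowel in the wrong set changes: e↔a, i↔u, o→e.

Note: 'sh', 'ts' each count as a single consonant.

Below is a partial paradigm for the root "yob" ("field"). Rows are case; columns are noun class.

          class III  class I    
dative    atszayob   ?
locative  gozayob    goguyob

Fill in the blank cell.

Attach noun class class I gu- → guyob.
Attach case dative ats- (before consonant 'g') → atsguyob.
Vowel harmony: no change.

atsguyob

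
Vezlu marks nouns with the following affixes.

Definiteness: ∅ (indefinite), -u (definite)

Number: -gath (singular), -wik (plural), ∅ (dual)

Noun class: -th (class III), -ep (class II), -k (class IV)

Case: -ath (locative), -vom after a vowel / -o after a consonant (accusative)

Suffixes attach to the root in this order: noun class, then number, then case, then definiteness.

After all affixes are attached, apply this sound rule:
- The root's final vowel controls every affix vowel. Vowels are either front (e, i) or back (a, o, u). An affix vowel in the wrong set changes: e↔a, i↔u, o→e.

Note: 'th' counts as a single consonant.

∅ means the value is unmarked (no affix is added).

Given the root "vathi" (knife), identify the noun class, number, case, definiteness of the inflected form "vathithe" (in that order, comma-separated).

class III, dual, accusative, indefinite

Segment: vathi-th-o.
noun class: -th → class III.
number: ∅ → dual.
case: -vom/o → accusative.
definiteness: ∅ → indefinite.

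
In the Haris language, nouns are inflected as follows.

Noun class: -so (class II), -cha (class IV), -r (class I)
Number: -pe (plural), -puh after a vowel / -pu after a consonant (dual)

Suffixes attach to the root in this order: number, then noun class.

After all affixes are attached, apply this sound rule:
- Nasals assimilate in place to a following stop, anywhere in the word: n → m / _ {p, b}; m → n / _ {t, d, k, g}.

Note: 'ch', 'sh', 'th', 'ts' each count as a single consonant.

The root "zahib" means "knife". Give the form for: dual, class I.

zahibpur

Attach number dual -pu (after consonant 'b') → zahibpu.
Attach noun class class I -r → zahibpur.
Nasal assimilation: no change.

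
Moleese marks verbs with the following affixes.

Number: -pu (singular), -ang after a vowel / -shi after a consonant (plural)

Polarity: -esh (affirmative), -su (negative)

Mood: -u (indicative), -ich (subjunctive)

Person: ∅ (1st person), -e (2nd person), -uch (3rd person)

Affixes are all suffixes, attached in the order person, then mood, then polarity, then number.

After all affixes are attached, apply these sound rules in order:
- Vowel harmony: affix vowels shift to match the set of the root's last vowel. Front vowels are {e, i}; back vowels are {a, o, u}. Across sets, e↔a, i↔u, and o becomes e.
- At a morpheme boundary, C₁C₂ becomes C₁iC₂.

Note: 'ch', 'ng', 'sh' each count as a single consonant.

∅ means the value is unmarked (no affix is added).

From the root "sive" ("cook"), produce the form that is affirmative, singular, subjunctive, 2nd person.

siveeicheshipi

Attach person 2nd person -e → sivee.
Attach mood subjunctive -ich → siveeich.
Attach polarity affirmative -esh → siveeichesh.
Attach number singular -pu → siveeicheshpu.
Apply vowel harmony: siveeicheshpu → siveeicheshpi.
Apply epenthesis: siveeicheshpi → siveeicheshipi.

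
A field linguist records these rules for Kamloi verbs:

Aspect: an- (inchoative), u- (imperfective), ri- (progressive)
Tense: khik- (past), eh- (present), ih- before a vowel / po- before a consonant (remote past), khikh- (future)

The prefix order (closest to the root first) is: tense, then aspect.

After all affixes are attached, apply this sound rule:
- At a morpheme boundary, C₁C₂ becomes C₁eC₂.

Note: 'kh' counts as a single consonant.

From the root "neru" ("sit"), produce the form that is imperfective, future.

ukhikheneru

Attach tense future khikh- → khikhneru.
Attach aspect imperfective u- → ukhikhneru.
Apply epenthesis: ukhikhneru → ukhikheneru.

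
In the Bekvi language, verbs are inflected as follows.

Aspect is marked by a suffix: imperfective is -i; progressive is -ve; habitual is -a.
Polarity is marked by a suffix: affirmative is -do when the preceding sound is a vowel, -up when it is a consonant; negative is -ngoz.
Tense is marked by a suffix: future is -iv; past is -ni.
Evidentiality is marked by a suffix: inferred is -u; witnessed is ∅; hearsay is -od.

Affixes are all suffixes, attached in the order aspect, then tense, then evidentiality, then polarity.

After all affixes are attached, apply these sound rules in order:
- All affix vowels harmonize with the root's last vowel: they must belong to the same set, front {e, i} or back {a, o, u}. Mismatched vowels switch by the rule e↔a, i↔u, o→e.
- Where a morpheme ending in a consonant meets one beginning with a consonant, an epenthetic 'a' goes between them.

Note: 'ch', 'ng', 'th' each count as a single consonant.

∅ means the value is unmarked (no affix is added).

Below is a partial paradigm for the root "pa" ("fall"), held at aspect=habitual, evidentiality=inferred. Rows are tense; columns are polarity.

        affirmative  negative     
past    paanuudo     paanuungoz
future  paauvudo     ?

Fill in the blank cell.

paauvungoz

Attach aspect habitual -a → paa.
Attach tense future -iv → paaiv.
Attach evidentiality inferred -u → paaivu.
Attach polarity negative -ngoz → paaivungoz.
Apply vowel harmony: paaivungoz → paauvungoz.
Epenthesis: no change.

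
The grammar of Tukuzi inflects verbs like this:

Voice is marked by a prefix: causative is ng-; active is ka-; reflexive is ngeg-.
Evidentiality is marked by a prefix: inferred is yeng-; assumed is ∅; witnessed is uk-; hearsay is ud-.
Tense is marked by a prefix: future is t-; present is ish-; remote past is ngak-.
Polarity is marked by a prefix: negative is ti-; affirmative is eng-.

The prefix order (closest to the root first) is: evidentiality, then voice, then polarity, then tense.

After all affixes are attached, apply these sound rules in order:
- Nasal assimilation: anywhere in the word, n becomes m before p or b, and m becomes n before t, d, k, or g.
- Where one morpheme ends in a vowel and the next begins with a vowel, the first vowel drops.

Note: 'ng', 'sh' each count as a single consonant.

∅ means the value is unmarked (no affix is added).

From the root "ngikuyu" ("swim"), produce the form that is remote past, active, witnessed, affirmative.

Attach evidentiality witnessed uk- → ukngikuyu.
Attach voice active ka- → kaukngikuyu.
Attach polarity affirmative eng- → engkaukngikuyu.
Attach tense remote past ngak- → ngakengkaukngikuyu.
Nasal assimilation: no change.
Apply vowel deletion: ngakengkaukngikuyu → ngakengkukngikuyu.

ngakengkukngikuyu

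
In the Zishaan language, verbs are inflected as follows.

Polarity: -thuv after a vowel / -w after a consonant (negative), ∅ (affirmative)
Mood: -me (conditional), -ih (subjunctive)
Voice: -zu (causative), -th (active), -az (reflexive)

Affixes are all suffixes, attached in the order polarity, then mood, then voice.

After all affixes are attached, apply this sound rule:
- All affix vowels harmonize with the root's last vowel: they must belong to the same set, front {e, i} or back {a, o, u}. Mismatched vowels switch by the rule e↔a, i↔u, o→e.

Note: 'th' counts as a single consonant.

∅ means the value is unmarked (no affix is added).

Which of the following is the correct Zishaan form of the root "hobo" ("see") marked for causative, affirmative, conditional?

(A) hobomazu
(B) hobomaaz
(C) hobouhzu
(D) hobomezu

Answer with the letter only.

polarity = affirmative: zero marking, form stays hobo.
Attach mood conditional -me → hobome.
Attach voice causative -zu → hobomezu.
Apply vowel harmony: hobomezu → hobomazu.
So the correct form is hobomazu, option (A).
(B) hobomaaz is wrong: it uses reflexive instead of causative for voice.
(C) hobouhzu is wrong: it uses subjunctive instead of conditional for mood.
(D) hobomezu is wrong: it fails to apply the sound rule(s).

A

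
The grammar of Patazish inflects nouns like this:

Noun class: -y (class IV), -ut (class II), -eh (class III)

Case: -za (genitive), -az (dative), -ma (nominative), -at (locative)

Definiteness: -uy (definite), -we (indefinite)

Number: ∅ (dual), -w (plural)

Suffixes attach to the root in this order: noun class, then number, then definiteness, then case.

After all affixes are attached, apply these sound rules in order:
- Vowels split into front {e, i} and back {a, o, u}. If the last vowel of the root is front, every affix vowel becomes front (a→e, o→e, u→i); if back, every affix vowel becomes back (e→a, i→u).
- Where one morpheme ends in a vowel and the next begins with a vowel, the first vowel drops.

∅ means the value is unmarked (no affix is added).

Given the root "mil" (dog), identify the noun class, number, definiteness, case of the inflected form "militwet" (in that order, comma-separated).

Segment: mil-ut-we-at.
noun class: -ut → class II.
number: ∅ → dual.
definiteness: -we → indefinite.
case: -at → locative.

class II, dual, indefinite, locative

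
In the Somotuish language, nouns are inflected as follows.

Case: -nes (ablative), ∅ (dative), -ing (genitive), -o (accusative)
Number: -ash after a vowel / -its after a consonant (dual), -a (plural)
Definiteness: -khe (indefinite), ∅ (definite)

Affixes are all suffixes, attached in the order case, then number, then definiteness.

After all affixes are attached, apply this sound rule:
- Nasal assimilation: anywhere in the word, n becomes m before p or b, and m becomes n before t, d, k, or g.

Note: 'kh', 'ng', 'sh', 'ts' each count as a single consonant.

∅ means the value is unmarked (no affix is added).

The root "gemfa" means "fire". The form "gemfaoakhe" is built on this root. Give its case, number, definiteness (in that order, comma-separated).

Segment: gemfa-o-a-khe.
case: -o → accusative.
number: -a → plural.
definiteness: -khe → indefinite.

accusative, plural, indefinite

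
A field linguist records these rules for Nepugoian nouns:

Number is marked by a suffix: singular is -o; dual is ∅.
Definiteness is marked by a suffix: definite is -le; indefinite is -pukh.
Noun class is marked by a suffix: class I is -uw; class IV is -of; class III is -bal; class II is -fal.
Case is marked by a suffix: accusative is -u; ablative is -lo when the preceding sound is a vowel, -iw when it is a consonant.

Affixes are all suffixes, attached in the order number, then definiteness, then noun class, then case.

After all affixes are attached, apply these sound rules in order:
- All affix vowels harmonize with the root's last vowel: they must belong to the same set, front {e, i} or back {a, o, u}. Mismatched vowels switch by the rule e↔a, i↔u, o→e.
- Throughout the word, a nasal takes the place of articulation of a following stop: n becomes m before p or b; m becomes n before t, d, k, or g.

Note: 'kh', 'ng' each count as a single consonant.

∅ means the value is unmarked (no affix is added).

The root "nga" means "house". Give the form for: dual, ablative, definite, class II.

number = dual: zero marking, form stays nga.
Attach definiteness definite -le → ngale.
Attach noun class class II -fal → ngalefal.
Attach case ablative -iw (after consonant 'l') → ngalefaliw.
Apply vowel harmony: ngalefaliw → ngalafaluw.
Nasal assimilation: no change.

ngalafaluw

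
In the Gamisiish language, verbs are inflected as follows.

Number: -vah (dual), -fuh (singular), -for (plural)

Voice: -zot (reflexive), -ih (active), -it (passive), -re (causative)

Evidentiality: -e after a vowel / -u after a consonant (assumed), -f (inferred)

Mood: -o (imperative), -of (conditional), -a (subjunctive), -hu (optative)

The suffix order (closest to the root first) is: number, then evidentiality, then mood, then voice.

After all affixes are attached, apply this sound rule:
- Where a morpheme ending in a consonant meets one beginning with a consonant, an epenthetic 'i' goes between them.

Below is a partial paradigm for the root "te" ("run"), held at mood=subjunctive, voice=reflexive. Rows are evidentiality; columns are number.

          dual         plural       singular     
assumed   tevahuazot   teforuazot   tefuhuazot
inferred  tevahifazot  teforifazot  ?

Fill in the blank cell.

tefuhifazot

Attach number singular -fuh → tefuh.
Attach evidentiality inferred -f → tefuhf.
Attach mood subjunctive -a → tefuhfa.
Attach voice reflexive -zot → tefuhfazot.
Apply epenthesis: tefuhfazot → tefuhifazot.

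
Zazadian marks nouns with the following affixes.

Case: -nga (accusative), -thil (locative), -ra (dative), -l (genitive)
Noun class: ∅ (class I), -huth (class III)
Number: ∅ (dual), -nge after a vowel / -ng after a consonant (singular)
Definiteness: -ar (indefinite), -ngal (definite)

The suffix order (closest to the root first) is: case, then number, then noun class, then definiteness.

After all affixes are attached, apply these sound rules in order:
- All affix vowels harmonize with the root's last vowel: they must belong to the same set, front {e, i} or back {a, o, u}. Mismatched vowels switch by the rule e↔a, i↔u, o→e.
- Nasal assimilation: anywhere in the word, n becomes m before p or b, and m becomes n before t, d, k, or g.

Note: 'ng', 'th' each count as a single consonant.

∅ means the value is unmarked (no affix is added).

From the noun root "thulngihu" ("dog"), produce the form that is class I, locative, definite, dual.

thulngihuthulngal

Attach case locative -thil → thulngihuthil.
number = dual: zero marking, form stays thulngihuthil.
noun class = class I: zero marking, form stays thulngihuthil.
Attach definiteness definite -ngal → thulngihuthilngal.
Apply vowel harmony: thulngihuthilngal → thulngihuthulngal.
Nasal assimilation: no change.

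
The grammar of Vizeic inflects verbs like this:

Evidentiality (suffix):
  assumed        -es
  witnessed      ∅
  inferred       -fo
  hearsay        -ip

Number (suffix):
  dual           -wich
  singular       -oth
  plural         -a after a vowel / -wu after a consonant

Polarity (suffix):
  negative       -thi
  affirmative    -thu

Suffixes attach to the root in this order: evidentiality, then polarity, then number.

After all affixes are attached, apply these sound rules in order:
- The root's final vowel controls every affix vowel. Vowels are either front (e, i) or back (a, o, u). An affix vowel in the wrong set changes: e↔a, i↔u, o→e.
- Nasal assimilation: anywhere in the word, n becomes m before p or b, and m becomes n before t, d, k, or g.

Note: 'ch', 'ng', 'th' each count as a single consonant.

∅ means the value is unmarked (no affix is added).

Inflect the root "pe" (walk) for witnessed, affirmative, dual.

evidentiality = witnessed: zero marking, form stays pe.
Attach polarity affirmative -thu → pethu.
Attach number dual -wich → pethuwich.
Apply vowel harmony: pethuwich → pethiwich.
Nasal assimilation: no change.

pethiwich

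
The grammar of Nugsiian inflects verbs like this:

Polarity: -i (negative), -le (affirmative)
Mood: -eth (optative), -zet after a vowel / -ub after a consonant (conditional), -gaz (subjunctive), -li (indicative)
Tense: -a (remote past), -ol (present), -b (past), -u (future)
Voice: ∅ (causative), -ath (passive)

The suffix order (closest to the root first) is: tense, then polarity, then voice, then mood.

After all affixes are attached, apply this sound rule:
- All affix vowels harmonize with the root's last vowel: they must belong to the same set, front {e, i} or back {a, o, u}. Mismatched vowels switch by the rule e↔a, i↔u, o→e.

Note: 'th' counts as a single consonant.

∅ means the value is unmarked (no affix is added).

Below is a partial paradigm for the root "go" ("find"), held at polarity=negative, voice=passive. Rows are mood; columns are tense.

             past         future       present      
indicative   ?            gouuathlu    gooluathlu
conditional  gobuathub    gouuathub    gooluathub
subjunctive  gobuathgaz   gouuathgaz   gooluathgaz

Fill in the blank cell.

Attach tense past -b → gob.
Attach polarity negative -i → gobi.
Attach voice passive -ath → gobiath.
Attach mood indicative -li → gobiathli.
Apply vowel harmony: gobiathli → gobuathlu.

gobuathlu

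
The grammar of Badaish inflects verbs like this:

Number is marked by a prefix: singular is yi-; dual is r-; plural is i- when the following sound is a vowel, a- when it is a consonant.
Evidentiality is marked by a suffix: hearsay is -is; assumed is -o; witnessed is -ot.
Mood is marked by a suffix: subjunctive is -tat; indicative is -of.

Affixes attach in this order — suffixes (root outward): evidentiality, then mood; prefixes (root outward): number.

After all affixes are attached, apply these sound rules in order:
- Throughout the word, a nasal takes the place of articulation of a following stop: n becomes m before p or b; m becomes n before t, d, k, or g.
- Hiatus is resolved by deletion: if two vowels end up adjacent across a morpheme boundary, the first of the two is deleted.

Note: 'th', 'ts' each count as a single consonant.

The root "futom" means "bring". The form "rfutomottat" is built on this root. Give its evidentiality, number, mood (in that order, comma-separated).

Segment: r-futom-ot-tat.
evidentiality: -ot → witnessed.
number: r- → dual.
mood: -tat → subjunctive.

witnessed, dual, subjunctive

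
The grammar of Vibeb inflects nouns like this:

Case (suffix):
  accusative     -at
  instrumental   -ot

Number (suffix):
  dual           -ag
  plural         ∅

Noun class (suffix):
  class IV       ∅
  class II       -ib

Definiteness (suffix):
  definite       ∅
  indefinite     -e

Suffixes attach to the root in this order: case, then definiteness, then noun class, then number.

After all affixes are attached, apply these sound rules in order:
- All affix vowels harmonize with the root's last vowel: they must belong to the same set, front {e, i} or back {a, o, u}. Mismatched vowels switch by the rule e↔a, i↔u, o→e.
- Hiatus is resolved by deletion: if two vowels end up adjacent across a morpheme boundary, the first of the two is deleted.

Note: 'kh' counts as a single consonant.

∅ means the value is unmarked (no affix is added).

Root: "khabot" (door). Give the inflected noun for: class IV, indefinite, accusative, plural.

khabotata

Attach case accusative -at → khabotat.
Attach definiteness indefinite -e → khabotate.
noun class = class IV: zero marking, form stays khabotate.
number = plural: zero marking, form stays khabotate.
Apply vowel harmony: khabotate → khabotata.
Vowel deletion: no change.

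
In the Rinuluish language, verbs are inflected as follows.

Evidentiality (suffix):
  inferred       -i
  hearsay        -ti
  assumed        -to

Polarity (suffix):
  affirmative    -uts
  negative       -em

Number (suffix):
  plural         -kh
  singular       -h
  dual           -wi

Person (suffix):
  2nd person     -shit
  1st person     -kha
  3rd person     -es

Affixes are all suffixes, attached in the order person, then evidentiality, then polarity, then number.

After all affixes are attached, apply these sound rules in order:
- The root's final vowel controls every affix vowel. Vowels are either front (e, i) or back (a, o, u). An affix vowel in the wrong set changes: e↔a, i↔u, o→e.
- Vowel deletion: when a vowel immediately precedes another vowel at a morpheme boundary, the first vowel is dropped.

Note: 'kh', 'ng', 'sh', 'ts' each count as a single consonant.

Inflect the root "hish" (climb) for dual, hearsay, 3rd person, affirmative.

hishestitswi

Attach person 3rd person -es → hishes.
Attach evidentiality hearsay -ti → hishesti.
Attach polarity affirmative -uts → hishestiuts.
Attach number dual -wi → hishestiutswi.
Apply vowel harmony: hishestiutswi → hishestiitswi.
Apply vowel deletion: hishestiitswi → hishestitswi.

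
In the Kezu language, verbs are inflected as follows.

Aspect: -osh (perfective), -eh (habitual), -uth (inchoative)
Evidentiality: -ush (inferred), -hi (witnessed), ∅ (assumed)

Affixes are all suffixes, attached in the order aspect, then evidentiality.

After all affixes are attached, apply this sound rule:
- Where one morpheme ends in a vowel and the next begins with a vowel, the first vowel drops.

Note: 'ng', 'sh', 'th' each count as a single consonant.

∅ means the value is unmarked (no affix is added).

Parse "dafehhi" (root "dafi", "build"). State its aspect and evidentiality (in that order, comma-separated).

Segment: dafi-eh-hi.
aspect: -eh → habitual.
evidentiality: -hi → witnessed.

habitual, witnessed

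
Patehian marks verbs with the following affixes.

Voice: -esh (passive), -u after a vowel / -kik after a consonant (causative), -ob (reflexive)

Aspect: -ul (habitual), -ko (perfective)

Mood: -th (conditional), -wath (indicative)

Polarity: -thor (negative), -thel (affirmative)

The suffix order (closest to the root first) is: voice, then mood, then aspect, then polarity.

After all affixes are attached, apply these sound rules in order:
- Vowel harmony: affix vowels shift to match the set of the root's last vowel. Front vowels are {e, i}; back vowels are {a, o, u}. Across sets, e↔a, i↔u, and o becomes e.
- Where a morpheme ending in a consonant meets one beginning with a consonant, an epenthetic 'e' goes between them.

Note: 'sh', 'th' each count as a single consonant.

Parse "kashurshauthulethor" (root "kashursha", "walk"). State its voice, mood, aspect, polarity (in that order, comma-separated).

causative, conditional, habitual, negative

Segment: kashursha-u-th-ul-thor.
voice: -u/kik → causative.
mood: -th → conditional.
aspect: -ul → habitual.
polarity: -thor → negative.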